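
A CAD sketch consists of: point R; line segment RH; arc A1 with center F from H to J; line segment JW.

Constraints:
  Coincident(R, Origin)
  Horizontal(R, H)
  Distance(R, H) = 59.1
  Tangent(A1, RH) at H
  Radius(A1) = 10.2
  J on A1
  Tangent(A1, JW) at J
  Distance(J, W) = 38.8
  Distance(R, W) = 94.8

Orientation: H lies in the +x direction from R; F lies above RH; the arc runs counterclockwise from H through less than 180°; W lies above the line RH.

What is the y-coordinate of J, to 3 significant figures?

5.53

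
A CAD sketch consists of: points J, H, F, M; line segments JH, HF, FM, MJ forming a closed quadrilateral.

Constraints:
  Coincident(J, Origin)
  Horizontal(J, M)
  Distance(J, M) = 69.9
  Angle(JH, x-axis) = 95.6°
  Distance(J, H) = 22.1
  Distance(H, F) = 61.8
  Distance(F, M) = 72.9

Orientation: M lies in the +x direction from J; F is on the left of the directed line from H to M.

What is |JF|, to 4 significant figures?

78.04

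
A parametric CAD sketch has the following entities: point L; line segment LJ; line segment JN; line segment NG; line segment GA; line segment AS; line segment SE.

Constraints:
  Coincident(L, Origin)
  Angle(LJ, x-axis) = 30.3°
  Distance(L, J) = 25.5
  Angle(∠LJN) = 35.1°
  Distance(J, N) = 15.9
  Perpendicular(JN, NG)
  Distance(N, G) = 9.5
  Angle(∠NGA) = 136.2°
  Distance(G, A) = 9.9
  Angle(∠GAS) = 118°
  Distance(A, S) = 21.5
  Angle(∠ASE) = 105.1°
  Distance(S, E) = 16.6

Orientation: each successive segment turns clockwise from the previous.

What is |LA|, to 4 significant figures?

11.98

L is at the origin; LJ runs at 30.3° with length 25.5, so J = (22.02, 12.87). ∠LJN = 35.1° gives JN at -114.6° from the x-axis; with |JN| = 15.9, N = (15.40, -1.591). JN ⟂ NG, so NG runs at 155.4°; with |NG| = 9.5, G = (6.760, 2.363). ∠NGA = 136.2° gives GA at 111.6° from the x-axis; with |GA| = 9.9, A = (3.116, 11.57). Then |LA| = |A − L| = 11.98.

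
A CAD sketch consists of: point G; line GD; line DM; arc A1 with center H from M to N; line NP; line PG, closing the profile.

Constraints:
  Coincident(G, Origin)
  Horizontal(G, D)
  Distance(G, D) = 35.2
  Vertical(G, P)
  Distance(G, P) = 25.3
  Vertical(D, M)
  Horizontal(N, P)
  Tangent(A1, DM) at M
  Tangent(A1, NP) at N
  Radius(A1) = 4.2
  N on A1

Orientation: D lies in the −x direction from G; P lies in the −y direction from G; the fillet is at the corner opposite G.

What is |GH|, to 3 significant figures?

37.5

GP is vertical with |GP| = 25.3 and P on the −y side, so P = (0.00, -25.3). The virtual corner opposite G is at (-35.2, -25.3). A1 meets DM tangentially, so HM is at right angles to DM and tangency of A1 to NP means the radius HN is perpendicular to NP, with radius 4.2, so the center H sits 4.2 in from both sides at H = (-31.0, -21.1). Then |GH| = |H − G| = 37.5.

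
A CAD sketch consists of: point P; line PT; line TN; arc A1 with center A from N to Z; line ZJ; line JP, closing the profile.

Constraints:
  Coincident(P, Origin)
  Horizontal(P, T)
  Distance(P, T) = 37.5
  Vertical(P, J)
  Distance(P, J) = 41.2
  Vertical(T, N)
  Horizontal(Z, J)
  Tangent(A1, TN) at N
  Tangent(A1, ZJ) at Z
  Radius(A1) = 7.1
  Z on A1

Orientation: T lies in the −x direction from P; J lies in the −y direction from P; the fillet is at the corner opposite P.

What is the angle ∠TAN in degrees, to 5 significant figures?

78.238°

P is at the origin; PT is horizontal with |PT| = 37.5 and T on the −x side, so T = (-37.500, 0.0000). PJ is vertical with |PJ| = 41.2 and J on the −y side, so J = (0.0000, -41.200). The virtual corner opposite P is at (-37.500, -41.200). A1 meets TN tangentially, so AN is at right angles to TN and the tangent condition forces AZ to be normal to ZJ, with radius 7.1, so the center A sits 7.1 in from both sides at A = (-30.400, -34.100). That places the tangent points at N = (-37.500, -34.100) on TN and Z = (-30.400, -41.200) on ZJ. Then cos ∠TAN = AT·AN / (|AT||AN|), giving 78.238°.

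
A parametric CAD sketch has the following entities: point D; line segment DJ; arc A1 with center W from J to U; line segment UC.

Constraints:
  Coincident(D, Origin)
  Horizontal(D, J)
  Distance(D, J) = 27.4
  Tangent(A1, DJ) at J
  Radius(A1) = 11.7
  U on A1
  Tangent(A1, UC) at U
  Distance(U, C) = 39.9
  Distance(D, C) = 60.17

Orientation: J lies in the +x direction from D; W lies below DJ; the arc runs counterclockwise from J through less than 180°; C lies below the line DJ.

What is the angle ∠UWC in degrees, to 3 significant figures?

73.7°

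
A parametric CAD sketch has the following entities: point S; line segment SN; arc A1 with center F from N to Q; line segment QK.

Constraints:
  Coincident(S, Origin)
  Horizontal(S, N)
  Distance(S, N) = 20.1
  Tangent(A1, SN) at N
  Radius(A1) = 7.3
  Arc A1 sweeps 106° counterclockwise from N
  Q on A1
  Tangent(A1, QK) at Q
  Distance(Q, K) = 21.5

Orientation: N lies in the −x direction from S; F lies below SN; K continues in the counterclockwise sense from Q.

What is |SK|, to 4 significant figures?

36.71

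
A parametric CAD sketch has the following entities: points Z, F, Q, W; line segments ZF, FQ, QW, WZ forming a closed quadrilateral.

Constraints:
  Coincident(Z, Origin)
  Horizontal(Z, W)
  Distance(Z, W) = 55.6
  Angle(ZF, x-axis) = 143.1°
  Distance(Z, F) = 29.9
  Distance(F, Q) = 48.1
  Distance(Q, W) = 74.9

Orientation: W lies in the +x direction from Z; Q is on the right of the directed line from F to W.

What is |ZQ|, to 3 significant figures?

32.0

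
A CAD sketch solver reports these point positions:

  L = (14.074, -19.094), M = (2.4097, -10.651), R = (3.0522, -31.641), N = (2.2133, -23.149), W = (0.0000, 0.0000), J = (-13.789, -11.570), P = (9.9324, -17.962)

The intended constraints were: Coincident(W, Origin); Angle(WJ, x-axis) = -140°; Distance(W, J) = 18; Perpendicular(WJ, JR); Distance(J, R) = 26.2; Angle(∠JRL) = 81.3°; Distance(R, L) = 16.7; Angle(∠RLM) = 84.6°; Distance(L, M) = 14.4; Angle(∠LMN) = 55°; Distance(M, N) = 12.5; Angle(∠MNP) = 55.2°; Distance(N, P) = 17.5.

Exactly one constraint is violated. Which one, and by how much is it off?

Distance(N, P) = 17.5 — off by 8.20.

W = (0.00, 0.00) ✓; WJ at -140.0° ✓; |WJ| = 18.00 ✓; ∠(WJ, JR) = 90.00° ✓; |JR| = 26.20 ✓; ∠JRL = 81.30° ✓; |RL| = 16.70 ✓; ∠RLM = 84.60° ✓; |LM| = 14.40 ✓; ∠LMN = 55.00° ✓; |MN| = 12.50 ✓; ∠MNP = 55.20° ✓; |NP| = 9.300 ✗.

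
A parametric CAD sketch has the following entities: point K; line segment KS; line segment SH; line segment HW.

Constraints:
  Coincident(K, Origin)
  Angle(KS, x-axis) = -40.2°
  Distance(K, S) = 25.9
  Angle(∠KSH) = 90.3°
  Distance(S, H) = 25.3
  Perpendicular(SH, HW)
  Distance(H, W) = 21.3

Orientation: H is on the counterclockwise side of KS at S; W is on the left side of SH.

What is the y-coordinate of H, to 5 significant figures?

2.5209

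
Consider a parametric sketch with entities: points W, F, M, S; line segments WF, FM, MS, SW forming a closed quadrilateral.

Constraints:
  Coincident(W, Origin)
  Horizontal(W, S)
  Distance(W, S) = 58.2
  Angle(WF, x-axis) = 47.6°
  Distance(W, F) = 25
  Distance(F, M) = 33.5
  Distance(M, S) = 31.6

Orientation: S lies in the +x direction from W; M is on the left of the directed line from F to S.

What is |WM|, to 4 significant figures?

56.87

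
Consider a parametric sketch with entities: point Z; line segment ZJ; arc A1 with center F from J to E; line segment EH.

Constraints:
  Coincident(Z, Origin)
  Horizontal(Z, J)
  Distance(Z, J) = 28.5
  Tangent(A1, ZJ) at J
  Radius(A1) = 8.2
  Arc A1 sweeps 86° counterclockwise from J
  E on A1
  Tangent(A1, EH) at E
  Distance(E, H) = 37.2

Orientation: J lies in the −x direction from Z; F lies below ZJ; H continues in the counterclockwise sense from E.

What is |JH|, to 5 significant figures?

46.017

On A1, J sits at bearing 90° from F; an 86° counterclockwise sweep puts E at bearing 176°, so E = F + 8.2·(cos 176°, sin 176°) = (-36.680, -7.6280). Tangency of A1 to EH means the radius FE is perpendicular to EH, so EH runs along (−sin 176°, cos 176°); with |EH| = 37.2, H = (-39.275, -44.737). Then |JH| = |H − J| = 46.017.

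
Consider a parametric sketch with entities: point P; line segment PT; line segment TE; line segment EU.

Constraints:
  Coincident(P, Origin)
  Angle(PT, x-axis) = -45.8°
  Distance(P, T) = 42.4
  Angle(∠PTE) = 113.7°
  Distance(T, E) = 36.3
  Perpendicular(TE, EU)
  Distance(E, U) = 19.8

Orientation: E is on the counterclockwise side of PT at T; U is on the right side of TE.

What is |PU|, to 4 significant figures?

79.26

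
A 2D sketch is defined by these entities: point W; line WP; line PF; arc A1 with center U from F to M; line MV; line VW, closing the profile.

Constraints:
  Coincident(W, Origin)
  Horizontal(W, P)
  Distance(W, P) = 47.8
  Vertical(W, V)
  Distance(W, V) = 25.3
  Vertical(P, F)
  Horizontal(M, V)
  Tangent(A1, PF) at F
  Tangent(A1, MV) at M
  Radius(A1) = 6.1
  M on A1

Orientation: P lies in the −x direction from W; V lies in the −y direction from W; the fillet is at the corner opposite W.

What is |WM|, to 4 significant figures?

48.77

The virtual corner opposite W is at (-47.80, -25.30). A1 meets PF tangentially, so UF is at right angles to PF and the tangent condition forces UM to be normal to MV, with radius 6.1, so the center U sits 6.1 in from both sides at U = (-41.70, -19.20). That places the tangent points at F = (-47.80, -19.20) on PF and M = (-41.70, -25.30) on MV. Then |WM| = |M − W| = 48.77.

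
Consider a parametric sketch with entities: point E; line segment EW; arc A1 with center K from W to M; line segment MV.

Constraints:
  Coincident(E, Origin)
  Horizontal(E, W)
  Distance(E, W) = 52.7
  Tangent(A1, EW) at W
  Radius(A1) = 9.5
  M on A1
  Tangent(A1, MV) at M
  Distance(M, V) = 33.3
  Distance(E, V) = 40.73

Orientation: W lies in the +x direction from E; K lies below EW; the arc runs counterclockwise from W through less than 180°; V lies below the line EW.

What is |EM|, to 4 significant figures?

45.08

Checks: |KM| = 9.500 ✓; ∠(KM, MV) = 90.00° ✓; |MV| = 33.30 ✓; |EV| = 40.73 ✓.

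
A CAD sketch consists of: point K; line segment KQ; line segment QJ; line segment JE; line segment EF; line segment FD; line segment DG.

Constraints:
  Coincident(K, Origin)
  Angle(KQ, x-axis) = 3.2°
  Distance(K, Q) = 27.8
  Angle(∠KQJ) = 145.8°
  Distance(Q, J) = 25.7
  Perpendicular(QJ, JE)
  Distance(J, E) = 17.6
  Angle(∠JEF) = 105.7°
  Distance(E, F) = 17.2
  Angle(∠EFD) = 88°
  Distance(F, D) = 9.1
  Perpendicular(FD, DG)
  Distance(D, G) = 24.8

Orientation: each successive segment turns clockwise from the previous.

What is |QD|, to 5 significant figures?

15.124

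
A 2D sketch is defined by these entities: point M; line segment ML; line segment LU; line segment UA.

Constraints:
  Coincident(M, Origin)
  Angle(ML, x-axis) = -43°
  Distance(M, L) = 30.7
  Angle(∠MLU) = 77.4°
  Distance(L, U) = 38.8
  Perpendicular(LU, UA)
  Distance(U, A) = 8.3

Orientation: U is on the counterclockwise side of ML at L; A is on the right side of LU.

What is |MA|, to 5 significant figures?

49.945

M is at the origin; ML runs at -43.0° with length 30.7, so L = 30.7·(cos -43.0°, sin -43.0°) = (22.453, -20.937). ∠MLU = 77.4°, so LU runs at -43.0° + (180° − 77.4°) = 59.600° from the x-axis; with |LU| = 38.8, U = L + 38.8·(cos 59.600°, sin 59.600°) = (42.087, 12.528). The perpendicularity gives UA at right angles to LU; with |UA| = 8.3 on the right of LU, A = U + 8.3·(0.86251, -0.50603) = (49.246, 8.3281). Then |MA| = |A − M| = 49.945.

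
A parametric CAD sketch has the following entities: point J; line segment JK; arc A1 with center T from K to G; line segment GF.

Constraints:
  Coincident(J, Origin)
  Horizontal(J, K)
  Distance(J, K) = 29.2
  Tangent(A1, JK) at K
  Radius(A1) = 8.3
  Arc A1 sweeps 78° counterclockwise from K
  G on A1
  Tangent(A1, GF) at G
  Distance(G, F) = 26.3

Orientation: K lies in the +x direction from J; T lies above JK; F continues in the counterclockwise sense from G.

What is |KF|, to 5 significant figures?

35.041

J is at the origin; JK is horizontal with |JK| = 29.2 and K on the +x side, so K = (29.200, 0.0000). Since A1 is tangent to JK there, TK ⟂ JK, so T = K + (0, 8.3) = (29.200, 8.3000). On A1, K sits at bearing -90° from T; a 78° counterclockwise sweep puts G at bearing -12°, so G = T + 8.3·(cos -12°, sin -12°) = (37.319, 6.5743). Since A1 is tangent to GF there, TG ⟂ GF, so GF runs along (−sin -12°, cos -12°); with |GF| = 26.3, F = (42.787, 32.300). Then |KF| = |F − K| = 35.041.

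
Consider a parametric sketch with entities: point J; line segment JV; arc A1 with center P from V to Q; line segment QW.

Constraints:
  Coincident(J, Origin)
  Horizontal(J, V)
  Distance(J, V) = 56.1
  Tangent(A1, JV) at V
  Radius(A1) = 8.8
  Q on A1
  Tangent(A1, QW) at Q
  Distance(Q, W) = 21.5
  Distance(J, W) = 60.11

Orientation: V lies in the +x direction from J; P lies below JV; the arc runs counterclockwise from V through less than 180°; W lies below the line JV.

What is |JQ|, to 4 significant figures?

48.55

J is at the origin; J and V share the same y with |JV| = 56.1 and V on the +x side, so V = (56.10, 0.000). A1 meets JV tangentially, so PV is at right angles to JV, so P = V + (0, -8.8) = (56.10, -8.800). Since PQ ⟂ QW (tangency), |PW| = √(8.8² + 21.5²) = 23.23 regardless of where Q sits on A1. So W lies on both circle(J, 60.11) and circle(P, 23.23); the below-JV intersection is W = (51.19, -31.51). Q is the foot of the tangent from W: Q = (47.44, -10.34).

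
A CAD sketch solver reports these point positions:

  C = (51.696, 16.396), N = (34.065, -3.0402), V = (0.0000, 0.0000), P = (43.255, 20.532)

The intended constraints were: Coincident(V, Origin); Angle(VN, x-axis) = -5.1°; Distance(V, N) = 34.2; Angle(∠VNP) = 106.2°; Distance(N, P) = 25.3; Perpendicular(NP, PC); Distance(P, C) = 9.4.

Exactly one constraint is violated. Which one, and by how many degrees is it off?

Perpendicular(NP, PC) — off by 4.81°.

V = (0.00, 0.00) ✓; VN at -5.100° ✓; |VN| = 34.20 ✓; ∠VNP = 106.2° ✓; |NP| = 25.30 ✓; ∠(NP, PC) = 94.81° ✗; |PC| = 9.400 ✓.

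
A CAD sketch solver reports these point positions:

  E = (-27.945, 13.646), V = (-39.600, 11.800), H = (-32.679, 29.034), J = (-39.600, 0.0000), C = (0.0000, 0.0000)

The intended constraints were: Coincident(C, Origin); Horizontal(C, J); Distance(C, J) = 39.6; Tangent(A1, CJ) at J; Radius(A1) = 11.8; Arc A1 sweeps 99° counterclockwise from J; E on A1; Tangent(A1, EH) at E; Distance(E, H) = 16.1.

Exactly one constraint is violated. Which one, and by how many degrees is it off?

Tangent(A1, EH) at E — off by 8.10°.

C = (0.00, 0.00) ✓; C.y = 0.00, J.y = 0.00 ✓; |CJ| = 39.60 ✓; ∠(VJ, JC) = 90.00° ✓; |VJ| = 11.80 ✓; bearing(V→E) − bearing(V→J) = 99.00° ✓; |VE| = 11.80 ✓; ∠(VE, EH) = 81.90° ✗; |EH| = 16.10 ✓.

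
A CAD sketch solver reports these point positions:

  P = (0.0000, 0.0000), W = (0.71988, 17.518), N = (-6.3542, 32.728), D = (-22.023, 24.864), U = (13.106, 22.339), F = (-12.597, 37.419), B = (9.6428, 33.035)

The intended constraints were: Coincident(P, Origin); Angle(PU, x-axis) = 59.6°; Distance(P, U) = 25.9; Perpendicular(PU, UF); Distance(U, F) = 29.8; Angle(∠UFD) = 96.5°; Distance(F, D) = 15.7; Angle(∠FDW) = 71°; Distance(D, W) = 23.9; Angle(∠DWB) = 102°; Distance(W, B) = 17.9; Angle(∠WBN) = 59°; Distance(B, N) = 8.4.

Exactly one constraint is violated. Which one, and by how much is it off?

Distance(B, N) = 8.4 — off by 7.60.

P = (0.00, 0.00) ✓; PU at 59.60° ✓; |PU| = 25.90 ✓; ∠(PU, UF) = 90.00° ✓; |UF| = 29.80 ✓; ∠UFD = 96.50° ✓; |FD| = 15.70 ✓; ∠FDW = 71.00° ✓; |DW| = 23.90 ✓; ∠DWB = 102.0° ✓; |WB| = 17.90 ✓; ∠WBN = 59.00° ✓; |BN| = 16.00 ✗.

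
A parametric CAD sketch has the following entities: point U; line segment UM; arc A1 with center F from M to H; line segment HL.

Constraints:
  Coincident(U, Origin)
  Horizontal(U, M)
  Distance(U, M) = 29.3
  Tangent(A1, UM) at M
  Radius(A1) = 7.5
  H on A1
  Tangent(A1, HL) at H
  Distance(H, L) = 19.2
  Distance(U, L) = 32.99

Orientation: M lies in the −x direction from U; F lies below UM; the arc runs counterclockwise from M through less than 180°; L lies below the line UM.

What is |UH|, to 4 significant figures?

36.76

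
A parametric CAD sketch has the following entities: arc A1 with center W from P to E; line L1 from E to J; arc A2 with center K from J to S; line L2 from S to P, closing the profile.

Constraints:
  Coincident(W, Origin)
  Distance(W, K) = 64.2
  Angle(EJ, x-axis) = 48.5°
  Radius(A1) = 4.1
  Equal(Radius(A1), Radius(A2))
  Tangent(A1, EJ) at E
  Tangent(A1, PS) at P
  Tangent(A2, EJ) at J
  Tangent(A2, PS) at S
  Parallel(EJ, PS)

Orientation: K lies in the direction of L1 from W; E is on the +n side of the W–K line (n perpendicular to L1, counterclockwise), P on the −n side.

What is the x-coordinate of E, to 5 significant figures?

-3.0707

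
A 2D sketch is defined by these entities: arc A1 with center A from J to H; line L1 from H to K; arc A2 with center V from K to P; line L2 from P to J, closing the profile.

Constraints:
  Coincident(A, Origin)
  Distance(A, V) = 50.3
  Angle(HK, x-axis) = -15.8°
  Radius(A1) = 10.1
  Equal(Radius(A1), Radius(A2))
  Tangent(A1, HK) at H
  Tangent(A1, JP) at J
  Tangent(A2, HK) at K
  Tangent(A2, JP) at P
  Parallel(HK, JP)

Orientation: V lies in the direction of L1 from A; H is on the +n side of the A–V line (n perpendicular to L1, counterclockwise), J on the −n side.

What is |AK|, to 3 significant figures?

51.3

Tangency of A1 to both parallel lines with radius 10.1 puts H and J at A ± 10.1·n: H = (2.75, 9.72), J = (-2.75, -9.72). Equal radii place K and P the same way about V: K = V + 10.1·n = (51.1, -3.98), P = V − 10.1·n = (45.6, -23.4). Then |AK| = |K − A| = 51.3.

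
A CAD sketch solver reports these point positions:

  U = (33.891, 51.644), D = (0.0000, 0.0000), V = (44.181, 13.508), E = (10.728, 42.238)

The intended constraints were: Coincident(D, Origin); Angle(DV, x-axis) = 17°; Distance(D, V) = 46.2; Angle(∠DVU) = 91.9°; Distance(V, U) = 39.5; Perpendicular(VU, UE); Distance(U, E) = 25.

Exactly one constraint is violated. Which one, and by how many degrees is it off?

Perpendicular(VU, UE) — off by 7.00°.

D = (0.00, 0.00) ✓; DV at 17.00° ✓; |DV| = 46.20 ✓; ∠DVU = 91.90° ✓; |VU| = 39.50 ✓; ∠(VU, UE) = 97.00° ✗; |UE| = 25.00 ✓.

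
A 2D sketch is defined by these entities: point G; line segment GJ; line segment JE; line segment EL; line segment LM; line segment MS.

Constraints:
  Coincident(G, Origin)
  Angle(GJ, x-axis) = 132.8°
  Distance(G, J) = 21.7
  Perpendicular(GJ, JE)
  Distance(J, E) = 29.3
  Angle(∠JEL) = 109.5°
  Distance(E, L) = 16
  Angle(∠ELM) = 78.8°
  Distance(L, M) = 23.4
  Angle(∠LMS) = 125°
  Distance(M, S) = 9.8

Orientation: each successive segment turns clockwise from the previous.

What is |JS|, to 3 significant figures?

12.3

G is at the origin; GJ runs at 132.8° with length 21.7, so J = (-14.7, 15.9). GJ ⟂ JE, so JE runs at 42.8°; with |JE| = 29.3, E = (6.75, 35.8). ∠JEL = 109.5° gives EL at -27.7° from the x-axis; with |EL| = 16.0, L = (20.9, 28.4). ∠ELM = 78.8° gives LM at -129° from the x-axis; with |LM| = 23.4, M = (6.23, 10.2). ∠LMS = 125.0° gives MS at 176° from the x-axis; with |MS| = 9.8, S = (-3.55, 10.8). Then |JS| = |S − J| = 12.3.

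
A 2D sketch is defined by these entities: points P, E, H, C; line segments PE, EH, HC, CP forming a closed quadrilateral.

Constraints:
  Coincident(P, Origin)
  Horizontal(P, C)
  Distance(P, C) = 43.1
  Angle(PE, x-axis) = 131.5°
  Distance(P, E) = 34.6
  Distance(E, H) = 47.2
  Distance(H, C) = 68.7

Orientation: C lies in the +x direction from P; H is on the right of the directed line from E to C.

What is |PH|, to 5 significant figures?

30.768

Checks: P.y = 0.00, C.y = 0.00 ✓; |EH| = 47.20 ✓; |HC| = 68.70 ✓.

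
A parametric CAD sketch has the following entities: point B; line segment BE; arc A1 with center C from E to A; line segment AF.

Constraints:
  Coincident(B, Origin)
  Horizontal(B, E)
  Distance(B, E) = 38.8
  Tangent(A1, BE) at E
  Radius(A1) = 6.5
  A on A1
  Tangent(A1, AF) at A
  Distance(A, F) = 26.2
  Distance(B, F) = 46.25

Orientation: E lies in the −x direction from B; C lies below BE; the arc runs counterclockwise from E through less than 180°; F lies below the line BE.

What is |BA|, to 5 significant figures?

45.578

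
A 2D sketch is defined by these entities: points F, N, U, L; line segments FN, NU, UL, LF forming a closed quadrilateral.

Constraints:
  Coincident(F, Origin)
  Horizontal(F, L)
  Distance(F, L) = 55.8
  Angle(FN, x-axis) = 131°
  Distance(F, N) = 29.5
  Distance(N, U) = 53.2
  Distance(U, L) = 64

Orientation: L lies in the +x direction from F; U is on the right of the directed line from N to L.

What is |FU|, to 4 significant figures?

28.00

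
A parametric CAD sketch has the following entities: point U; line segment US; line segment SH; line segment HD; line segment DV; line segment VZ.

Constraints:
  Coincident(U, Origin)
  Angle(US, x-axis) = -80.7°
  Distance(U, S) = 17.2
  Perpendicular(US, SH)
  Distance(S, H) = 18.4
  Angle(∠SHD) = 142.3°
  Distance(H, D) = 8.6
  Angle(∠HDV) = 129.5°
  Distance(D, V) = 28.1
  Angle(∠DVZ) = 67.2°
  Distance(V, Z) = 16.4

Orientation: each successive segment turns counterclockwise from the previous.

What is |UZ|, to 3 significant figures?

14.9

∠HDV = 129.5° gives DV at 97.5° from the x-axis; with |DV| = 28.1, V = (23.1, 20.1). ∠DVZ = 67.2° gives VZ at -150° from the x-axis; with |VZ| = 16.4, Z = (8.98, 11.9). Then |UZ| = |Z − U| = 14.9.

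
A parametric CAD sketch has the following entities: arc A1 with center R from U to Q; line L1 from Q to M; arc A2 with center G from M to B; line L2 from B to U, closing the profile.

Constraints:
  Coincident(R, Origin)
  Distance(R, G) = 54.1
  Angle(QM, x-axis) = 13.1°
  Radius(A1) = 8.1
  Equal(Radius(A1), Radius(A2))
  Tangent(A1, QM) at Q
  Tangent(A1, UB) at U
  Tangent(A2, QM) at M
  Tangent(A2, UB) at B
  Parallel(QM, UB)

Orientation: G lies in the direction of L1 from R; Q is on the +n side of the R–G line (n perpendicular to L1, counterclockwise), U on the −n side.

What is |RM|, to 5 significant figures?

54.703

The slot axis is L1's direction at 13.1°, so u = (cos 13.1°, sin 13.1°) = (0.97398, 0.22665) and n = (−sin 13.1°, cos 13.1°) = (-0.22665, 0.97398). R is at the origin and G lies 54.1 along u from R, so G = 54.1·u = (52.692, 12.262). Tangency of A1 to both parallel lines with radius 8.1 puts Q and U at R ± 8.1·n: Q = (-1.8359, 7.8892), U = (1.8359, -7.8892). Equal radii place M and B the same way about G: M = G + 8.1·n = (50.856, 20.151), B = G − 8.1·n = (54.528, 4.3726). Then |RM| = |M − R| = 54.703.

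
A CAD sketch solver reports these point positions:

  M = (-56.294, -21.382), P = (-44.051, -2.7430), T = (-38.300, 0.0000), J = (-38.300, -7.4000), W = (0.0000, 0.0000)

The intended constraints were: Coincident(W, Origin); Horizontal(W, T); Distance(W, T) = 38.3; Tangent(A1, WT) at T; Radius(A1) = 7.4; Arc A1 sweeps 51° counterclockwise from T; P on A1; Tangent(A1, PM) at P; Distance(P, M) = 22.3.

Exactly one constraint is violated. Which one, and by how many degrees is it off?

Tangent(A1, PM) at P — off by 5.70°.

W = (0.00, 0.00) ✓; W.y = 0.00, T.y = 0.00 ✓; |WT| = 38.30 ✓; ∠(JT, TW) = 90.00° ✓; |JT| = 7.400 ✓; bearing(J→P) − bearing(J→T) = 51.00° ✓; |JP| = 7.400 ✓; ∠(JP, PM) = 84.30° ✗; |PM| = 22.30 ✓.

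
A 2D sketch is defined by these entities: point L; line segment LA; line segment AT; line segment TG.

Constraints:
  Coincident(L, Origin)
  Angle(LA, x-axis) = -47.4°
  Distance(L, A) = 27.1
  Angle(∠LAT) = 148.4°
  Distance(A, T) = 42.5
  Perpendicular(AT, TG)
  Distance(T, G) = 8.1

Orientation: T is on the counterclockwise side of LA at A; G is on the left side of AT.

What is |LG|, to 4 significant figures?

65.86

∠LAT = 148.4°, so AT runs at -47.4° + (180° − 148.4°) = -15.80° from the x-axis; with |AT| = 42.5, T = A + 42.5·(cos -15.80°, sin -15.80°) = (59.24, -31.52). The perpendicularity gives TG at right angles to AT; with |TG| = 8.1 on the left of AT, G = T + 8.1·(0.2723, 0.9622) = (61.44, -23.73). Then |LG| = |G − L| = 65.86.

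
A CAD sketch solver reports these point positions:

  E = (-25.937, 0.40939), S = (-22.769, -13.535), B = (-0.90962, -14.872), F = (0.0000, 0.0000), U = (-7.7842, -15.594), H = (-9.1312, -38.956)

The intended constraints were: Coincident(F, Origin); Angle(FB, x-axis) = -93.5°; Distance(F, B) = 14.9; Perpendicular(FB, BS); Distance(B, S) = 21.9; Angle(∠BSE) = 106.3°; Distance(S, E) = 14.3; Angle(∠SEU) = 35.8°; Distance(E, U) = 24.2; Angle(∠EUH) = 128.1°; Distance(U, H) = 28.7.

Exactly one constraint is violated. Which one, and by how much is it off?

Distance(U, H) = 28.7 — off by 5.30.

F = (0.00, 0.00) ✓; FB at -93.50° ✓; |FB| = 14.90 ✓; ∠(FB, BS) = 90.00° ✓; |BS| = 21.90 ✓; ∠BSE = 106.3° ✓; |SE| = 14.30 ✓; ∠SEU = 35.80° ✓; |EU| = 24.20 ✓; ∠EUH = 128.1° ✓; |UH| = 23.40 ✗.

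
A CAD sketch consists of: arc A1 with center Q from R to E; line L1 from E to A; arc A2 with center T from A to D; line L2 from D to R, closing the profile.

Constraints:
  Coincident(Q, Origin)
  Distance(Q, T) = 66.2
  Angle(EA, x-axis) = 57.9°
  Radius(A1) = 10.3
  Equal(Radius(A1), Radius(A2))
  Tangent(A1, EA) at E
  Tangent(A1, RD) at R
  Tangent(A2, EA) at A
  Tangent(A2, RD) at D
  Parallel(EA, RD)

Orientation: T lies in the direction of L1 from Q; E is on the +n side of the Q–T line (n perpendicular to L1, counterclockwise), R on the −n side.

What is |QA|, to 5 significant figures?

66.996

The slot axis is L1's direction at 57.9°, so u = (cos 57.9°, sin 57.9°) = (0.53140, 0.84712) and n = (−sin 57.9°, cos 57.9°) = (-0.84712, 0.53140). Q is at the origin and T lies 66.2 along u from Q, so T = 66.2·u = (35.179, 56.079). Tangency of A1 to both parallel lines with radius 10.3 puts E and R at Q ± 10.3·n: E = (-8.7254, 5.4734), R = (8.7254, -5.4734). Equal radii place A and D the same way about T: A = T + 10.3·n = (26.453, 61.553), D = T − 10.3·n = (43.904, 50.606). Then |QA| = |A − Q| = 66.996.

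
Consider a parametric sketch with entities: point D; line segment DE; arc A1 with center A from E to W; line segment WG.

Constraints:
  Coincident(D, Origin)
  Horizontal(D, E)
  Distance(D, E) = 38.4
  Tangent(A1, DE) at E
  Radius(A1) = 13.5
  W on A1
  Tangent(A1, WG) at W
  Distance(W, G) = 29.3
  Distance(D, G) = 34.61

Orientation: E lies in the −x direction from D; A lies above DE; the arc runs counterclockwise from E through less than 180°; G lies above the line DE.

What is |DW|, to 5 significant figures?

27.514

Checks: |AW| = 13.50 ✓; ∠(AW, WG) = 90.00° ✓; |WG| = 29.30 ✓; |DG| = 34.61 ✓.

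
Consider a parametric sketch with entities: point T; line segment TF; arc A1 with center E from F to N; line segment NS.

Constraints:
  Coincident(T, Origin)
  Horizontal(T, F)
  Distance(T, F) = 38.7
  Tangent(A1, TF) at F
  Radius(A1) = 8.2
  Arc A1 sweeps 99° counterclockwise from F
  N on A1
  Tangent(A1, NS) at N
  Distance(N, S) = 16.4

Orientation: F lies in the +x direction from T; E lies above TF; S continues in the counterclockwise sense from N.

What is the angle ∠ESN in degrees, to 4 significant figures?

26.57°

T is at the origin; T and F share the same y with |TF| = 38.7 and F on the +x side, so F = (38.70, 0.000). The tangent condition forces EF to be normal to TF, so E = F + (0, 8.2) = (38.70, 8.200). On A1, F sits at bearing -90° from E; a 99° counterclockwise sweep puts N at bearing 9°, so N = E + 8.2·(cos 9°, sin 9°) = (46.80, 9.483). The tangent condition forces EN to be normal to NS, so NS runs along (−sin 9°, cos 9°); with |NS| = 16.4, S = (44.23, 25.68). Then cos ∠ESN = SE·SN / (|SE||SN|), giving 26.57°.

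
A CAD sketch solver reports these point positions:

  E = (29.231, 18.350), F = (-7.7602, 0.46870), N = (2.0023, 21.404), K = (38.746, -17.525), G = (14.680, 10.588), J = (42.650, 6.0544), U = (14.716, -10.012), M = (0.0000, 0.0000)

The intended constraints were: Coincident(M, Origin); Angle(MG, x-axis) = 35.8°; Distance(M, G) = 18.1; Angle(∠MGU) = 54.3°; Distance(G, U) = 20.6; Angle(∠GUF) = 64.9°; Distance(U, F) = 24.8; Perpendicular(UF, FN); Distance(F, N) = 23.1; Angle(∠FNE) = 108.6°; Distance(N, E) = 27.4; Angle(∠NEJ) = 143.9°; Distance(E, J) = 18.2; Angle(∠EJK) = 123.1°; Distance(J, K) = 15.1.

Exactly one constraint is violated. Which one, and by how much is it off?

Distance(J, K) = 15.1 — off by 8.80.

M = (0.00, 0.00) ✓; MG at 35.80° ✓; |MG| = 18.10 ✓; ∠MGU = 54.30° ✓; |GU| = 20.60 ✓; ∠GUF = 64.90° ✓; |UF| = 24.80 ✓; ∠(UF, FN) = 90.00° ✓; |FN| = 23.10 ✓; ∠FNE = 108.6° ✓; |NE| = 27.40 ✓; ∠NEJ = 143.9° ✓; |EJ| = 18.20 ✓; ∠EJK = 123.1° ✓; |JK| = 23.90 ✗.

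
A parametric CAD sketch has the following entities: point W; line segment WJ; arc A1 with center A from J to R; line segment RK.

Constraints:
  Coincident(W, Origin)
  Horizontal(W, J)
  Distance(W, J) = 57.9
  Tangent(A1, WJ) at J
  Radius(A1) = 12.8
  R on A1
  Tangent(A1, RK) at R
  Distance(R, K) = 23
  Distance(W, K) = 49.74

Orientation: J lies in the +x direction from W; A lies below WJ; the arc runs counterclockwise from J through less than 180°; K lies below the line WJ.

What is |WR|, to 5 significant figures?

46.552

W is at the origin; WJ is horizontal with |WJ| = 57.9 and J on the +x side, so J = (57.900, 0.0000). A1 meets WJ tangentially, so AJ is at right angles to WJ, so A = J + (0, -12.8) = (57.900, -12.800). Since AR ⟂ RK (tangency), |AK| = √(12.8² + 23.0²) = 26.322 regardless of where R sits on A1. So K lies on both circle(W, 49.74) and circle(A, 26.322); the below-WJ intersection is K = (38.892, -31.008). R is the foot of the tangent from K: R = (45.668, -9.0288).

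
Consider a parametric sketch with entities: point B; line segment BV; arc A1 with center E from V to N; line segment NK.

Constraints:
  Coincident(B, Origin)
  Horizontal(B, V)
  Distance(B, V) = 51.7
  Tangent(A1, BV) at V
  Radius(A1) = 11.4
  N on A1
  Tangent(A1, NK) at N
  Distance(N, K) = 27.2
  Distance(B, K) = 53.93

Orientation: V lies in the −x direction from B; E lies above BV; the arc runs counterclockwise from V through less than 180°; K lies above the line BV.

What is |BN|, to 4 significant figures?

41.70

Checks: |EN| = 11.40 ✓; ∠(EN, NK) = 90.00° ✓; |NK| = 27.20 ✓; |BK| = 53.93 ✓.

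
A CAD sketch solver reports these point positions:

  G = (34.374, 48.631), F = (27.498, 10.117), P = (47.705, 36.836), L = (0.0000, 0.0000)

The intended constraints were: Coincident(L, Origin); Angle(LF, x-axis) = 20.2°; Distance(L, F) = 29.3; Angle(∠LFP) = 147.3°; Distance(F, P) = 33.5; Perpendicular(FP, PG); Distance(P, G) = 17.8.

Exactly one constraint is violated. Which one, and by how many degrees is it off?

Perpendicular(FP, PG) — off by 4.40°.

L = (0.00, 0.00) ✓; LF at 20.20° ✓; |LF| = 29.30 ✓; ∠LFP = 147.3° ✓; |FP| = 33.50 ✓; ∠(FP, PG) = 85.60° ✗; |PG| = 17.80 ✓.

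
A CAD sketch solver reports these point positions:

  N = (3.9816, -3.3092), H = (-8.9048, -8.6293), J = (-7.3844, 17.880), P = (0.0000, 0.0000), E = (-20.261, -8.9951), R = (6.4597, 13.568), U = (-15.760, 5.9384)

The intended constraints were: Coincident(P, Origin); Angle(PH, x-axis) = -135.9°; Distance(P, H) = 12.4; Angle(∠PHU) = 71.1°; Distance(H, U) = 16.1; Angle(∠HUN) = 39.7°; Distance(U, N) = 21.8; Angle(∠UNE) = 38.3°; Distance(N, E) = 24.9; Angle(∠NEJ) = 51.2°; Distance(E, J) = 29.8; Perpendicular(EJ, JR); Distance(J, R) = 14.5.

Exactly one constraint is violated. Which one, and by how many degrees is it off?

Perpendicular(EJ, JR) — off by 8.30°.

P = (0.00, 0.00) ✓; PH at -135.9° ✓; |PH| = 12.40 ✓; ∠PHU = 71.10° ✓; |HU| = 16.10 ✓; ∠HUN = 39.70° ✓; |UN| = 21.80 ✓; ∠UNE = 38.30° ✓; |NE| = 24.90 ✓; ∠NEJ = 51.20° ✓; |EJ| = 29.80 ✓; ∠(EJ, JR) = 81.70° ✗; |JR| = 14.50 ✓.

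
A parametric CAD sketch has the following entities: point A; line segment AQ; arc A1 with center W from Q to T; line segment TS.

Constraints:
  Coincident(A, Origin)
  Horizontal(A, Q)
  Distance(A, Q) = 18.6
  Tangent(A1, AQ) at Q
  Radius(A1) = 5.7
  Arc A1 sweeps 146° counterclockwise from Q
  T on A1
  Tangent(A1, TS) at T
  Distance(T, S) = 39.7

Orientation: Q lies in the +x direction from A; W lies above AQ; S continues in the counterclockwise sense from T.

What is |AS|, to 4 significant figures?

34.47

A is at the origin; AQ is horizontal with |AQ| = 18.6 and Q on the +x side, so Q = (18.60, 0.000). The tangent condition forces WQ to be normal to AQ, so W = Q + (0, 5.7) = (18.60, 5.700). On A1, Q sits at bearing -90° from W; a 146° counterclockwise sweep puts T at bearing 56°, so T = W + 5.7·(cos 56°, sin 56°) = (21.79, 10.43). Since A1 is tangent to TS there, WT ⟂ TS, so TS runs along (−sin 56°, cos 56°); with |TS| = 39.7, S = (-11.13, 32.63). Then |AS| = |S − A| = 34.47.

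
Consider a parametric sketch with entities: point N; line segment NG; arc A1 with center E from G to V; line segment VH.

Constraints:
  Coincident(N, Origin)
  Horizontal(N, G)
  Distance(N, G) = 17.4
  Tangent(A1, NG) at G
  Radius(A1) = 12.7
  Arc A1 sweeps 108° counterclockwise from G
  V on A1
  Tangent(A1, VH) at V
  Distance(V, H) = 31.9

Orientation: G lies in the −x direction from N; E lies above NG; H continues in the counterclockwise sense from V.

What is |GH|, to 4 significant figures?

47.02

N is at the origin; N and G share the same y with |NG| = 17.4 and G on the −x side, so G = (-17.40, 0.000). Since A1 is tangent to NG there, EG ⟂ NG, so E = G + (0, 12.7) = (-17.40, 12.70). On A1, G sits at bearing -90° from E; a 108° counterclockwise sweep puts V at bearing 18°, so V = E + 12.7·(cos 18°, sin 18°) = (-5.322, 16.62). A1 meets VH tangentially, so EV is at right angles to VH, so VH runs along (−sin 18°, cos 18°); with |VH| = 31.9, H = (-15.18, 46.96). Then |GH| = |H − G| = 47.02.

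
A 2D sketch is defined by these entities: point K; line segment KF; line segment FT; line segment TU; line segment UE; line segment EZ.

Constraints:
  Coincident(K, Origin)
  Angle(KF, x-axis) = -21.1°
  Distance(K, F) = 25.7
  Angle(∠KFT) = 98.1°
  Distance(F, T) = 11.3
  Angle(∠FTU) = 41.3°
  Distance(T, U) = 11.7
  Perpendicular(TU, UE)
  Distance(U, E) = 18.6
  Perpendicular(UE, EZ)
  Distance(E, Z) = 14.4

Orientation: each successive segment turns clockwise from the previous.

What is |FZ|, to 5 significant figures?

15.791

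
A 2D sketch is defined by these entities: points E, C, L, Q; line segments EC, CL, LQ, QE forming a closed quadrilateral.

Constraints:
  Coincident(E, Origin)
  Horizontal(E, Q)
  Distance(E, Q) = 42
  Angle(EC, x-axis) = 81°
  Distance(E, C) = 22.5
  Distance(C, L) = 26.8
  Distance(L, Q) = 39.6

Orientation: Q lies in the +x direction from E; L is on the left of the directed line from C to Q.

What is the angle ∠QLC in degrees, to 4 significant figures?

81.55°

Checks: |CL| = 26.80 ✓; |LQ| = 39.60 ✓.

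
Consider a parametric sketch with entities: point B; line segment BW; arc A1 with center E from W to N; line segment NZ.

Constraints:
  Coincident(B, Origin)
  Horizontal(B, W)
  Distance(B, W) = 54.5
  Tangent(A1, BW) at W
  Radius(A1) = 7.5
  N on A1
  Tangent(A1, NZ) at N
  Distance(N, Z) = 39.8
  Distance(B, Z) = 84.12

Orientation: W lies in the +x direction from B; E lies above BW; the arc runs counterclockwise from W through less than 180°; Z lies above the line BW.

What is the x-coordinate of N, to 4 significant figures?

61.77

Checks: |EN| = 7.500 ✓; ∠(EN, NZ) = 90.00° ✓; |NZ| = 39.80 ✓; |BZ| = 84.12 ✓.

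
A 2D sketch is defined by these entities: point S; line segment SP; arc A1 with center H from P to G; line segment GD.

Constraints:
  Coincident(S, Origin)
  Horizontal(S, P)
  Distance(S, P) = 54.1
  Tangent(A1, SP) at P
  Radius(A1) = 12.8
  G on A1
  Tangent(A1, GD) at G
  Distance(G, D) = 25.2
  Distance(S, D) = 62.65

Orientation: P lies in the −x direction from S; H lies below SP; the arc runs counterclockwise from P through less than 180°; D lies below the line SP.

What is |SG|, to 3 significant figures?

67.3

Checks: |SP| = 54.10 ✓; |HG| = 12.80 ✓; ∠(HG, GD) = 90.00° ✓; |GD| = 25.20 ✓; |SD| = 62.65 ✓.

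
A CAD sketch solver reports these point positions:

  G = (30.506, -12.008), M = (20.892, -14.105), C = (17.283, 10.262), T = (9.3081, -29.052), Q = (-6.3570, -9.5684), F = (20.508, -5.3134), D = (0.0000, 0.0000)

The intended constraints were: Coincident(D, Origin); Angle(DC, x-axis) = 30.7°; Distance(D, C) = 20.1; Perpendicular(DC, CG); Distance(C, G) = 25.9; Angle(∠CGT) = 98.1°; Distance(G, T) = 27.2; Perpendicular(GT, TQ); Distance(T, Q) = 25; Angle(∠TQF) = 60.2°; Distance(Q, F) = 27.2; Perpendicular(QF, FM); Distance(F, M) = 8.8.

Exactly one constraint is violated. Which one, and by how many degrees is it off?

Perpendicular(QF, FM) — off by 6.50°.

D = (0.00, 0.00) ✓; DC at 30.70° ✓; |DC| = 20.10 ✓; ∠(DC, CG) = 90.00° ✓; |CG| = 25.90 ✓; ∠CGT = 98.10° ✓; |GT| = 27.20 ✓; ∠(GT, TQ) = 90.00° ✓; |TQ| = 25.00 ✓; ∠TQF = 60.20° ✓; |QF| = 27.20 ✓; ∠(QF, FM) = 96.50° ✗; |FM| = 8.800 ✓.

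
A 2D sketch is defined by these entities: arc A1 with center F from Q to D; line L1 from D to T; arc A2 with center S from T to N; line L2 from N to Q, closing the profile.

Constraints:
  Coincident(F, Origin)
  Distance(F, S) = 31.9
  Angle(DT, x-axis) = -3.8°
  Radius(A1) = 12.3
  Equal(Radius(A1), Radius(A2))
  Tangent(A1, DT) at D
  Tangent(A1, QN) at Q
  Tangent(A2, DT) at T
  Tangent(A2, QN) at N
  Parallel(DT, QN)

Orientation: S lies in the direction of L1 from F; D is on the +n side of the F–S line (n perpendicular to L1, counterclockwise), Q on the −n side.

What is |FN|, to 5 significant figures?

34.189

The slot axis is L1's direction at -3.8°, so u = (cos -3.8°, sin -3.8°) = (0.99780, -0.066274) and n = (−sin -3.8°, cos -3.8°) = (0.066274, 0.99780). F is at the origin and S lies 31.9 along u from F, so S = 31.9·u = (31.830, -2.1141). Tangency of A1 to both parallel lines with radius 12.3 puts D and Q at F ± 12.3·n: D = (0.81517, 12.273), Q = (-0.81517, -12.273). Equal radii place T and N the same way about S: T = S + 12.3·n = (32.645, 10.159), N = S − 12.3·n = (31.015, -14.387). Then |FN| = |N − F| = 34.189.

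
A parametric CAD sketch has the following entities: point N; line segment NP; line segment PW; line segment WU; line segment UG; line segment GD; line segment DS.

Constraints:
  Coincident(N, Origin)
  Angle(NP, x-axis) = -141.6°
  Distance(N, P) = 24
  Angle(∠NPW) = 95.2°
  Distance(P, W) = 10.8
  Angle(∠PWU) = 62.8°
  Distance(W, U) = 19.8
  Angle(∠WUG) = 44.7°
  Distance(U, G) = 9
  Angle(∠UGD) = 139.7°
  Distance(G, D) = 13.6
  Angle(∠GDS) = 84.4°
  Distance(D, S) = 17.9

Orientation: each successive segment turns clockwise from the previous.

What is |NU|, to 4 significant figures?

7.415

N is at the origin; NP runs at -141.6° with length 24.0, so P = (-18.81, -14.91). ∠NPW = 95.2° gives PW at 133.6° from the x-axis; with |PW| = 10.8, W = (-26.26, -7.086). ∠PWU = 62.8° gives WU at 16.40° from the x-axis; with |WU| = 19.8, U = (-7.262, -1.496). Then |NU| = |U − N| = 7.415.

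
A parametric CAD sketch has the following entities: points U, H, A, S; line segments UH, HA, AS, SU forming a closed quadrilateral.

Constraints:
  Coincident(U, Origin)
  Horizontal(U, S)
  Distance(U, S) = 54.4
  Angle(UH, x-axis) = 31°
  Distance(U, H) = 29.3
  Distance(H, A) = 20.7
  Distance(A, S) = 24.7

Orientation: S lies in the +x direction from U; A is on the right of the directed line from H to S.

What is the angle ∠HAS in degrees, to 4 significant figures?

92.62°

U is at the origin; US is horizontal with |US| = 54.4 and S in +x, so S = (54.4, 0). UH runs at 31.0° with |UH| = 29.3, so H = (25.12, 15.09). A is determined by |HA| = 20.7 and |AS| = 24.7 together: it lies at the intersection of circle(H, 20.7) and circle(S, 24.7). With |HS| = 32.94, the foot of the radical line on HS is 13.72 from H and the perpendicular offset is √(20.7² − 13.72²) = 15.50. Taking the right-of-HS solution: A = (30.21, -4.974).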